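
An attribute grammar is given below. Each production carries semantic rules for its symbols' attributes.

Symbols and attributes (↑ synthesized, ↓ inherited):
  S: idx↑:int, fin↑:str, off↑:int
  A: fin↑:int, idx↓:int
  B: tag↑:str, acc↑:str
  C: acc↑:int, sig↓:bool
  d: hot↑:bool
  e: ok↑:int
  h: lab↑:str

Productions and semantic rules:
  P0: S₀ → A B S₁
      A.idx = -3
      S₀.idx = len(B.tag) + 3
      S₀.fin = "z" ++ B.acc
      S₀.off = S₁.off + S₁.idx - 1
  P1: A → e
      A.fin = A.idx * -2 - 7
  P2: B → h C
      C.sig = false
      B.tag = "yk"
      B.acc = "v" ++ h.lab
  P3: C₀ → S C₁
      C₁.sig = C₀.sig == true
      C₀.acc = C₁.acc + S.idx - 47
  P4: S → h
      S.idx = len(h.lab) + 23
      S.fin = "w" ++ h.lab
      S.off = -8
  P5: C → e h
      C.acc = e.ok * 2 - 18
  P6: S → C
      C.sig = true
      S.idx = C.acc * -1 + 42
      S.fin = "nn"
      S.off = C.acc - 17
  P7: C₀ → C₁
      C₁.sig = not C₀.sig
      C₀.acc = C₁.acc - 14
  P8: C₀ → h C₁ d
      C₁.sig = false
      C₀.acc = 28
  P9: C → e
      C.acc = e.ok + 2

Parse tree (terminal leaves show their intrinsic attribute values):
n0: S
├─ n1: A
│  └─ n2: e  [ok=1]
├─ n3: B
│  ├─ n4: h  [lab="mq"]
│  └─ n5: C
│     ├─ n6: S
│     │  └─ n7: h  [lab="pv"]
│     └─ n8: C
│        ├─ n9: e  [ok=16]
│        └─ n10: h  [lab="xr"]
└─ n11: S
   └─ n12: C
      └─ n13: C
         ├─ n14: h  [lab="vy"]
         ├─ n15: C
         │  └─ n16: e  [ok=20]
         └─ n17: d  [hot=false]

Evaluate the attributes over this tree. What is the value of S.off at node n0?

1. n1.idx = -3  [-3]
2. n2.ok = 1  [terminal]
3. n1.fin = -1  [A.idx * -2 - 7]
4. n4.lab = "mq"  [terminal]
5. n5.sig = false  [false]
6. n7.lab = "pv"  [terminal]
7. n6.idx = 25  [len(h.lab) + 23]
8. n6.fin = "wpv"  ["w" ++ h.lab]
9. n6.off = -8  [-8]
10. n8.sig = false  [C₀.sig == true]
11. n9.ok = 16  [terminal]
12. n10.lab = "xr"  [terminal]
13. n8.acc = 14  [e.ok * 2 - 18]
14. n5.acc = -8  [C₁.acc + S.idx - 47]
15. n3.tag = "yk"  ["yk"]
16. n3.acc = "vmq"  ["v" ++ h.lab]
17. n12.sig = true  [true]
18. n13.sig = false  [not C₀.sig]
19. n14.lab = "vy"  [terminal]
20. n15.sig = false  [false]
21. n16.ok = 20  [terminal]
22. n15.acc = 22  [e.ok + 2]
23. n17.hot = false  [terminal]
24. n13.acc = 28  [28]
25. n12.acc = 14  [C₁.acc - 14]
26. n11.idx = 28  [C.acc * -1 + 42]
27. n11.fin = "nn"  ["nn"]
28. n11.off = -3  [C.acc - 17]
29. n0.idx = 5  [len(B.tag) + 3]
30. n0.fin = "zvmq"  ["z" ++ B.acc]
31. n0.off = 24  [S₁.off + S₁.idx - 1]

24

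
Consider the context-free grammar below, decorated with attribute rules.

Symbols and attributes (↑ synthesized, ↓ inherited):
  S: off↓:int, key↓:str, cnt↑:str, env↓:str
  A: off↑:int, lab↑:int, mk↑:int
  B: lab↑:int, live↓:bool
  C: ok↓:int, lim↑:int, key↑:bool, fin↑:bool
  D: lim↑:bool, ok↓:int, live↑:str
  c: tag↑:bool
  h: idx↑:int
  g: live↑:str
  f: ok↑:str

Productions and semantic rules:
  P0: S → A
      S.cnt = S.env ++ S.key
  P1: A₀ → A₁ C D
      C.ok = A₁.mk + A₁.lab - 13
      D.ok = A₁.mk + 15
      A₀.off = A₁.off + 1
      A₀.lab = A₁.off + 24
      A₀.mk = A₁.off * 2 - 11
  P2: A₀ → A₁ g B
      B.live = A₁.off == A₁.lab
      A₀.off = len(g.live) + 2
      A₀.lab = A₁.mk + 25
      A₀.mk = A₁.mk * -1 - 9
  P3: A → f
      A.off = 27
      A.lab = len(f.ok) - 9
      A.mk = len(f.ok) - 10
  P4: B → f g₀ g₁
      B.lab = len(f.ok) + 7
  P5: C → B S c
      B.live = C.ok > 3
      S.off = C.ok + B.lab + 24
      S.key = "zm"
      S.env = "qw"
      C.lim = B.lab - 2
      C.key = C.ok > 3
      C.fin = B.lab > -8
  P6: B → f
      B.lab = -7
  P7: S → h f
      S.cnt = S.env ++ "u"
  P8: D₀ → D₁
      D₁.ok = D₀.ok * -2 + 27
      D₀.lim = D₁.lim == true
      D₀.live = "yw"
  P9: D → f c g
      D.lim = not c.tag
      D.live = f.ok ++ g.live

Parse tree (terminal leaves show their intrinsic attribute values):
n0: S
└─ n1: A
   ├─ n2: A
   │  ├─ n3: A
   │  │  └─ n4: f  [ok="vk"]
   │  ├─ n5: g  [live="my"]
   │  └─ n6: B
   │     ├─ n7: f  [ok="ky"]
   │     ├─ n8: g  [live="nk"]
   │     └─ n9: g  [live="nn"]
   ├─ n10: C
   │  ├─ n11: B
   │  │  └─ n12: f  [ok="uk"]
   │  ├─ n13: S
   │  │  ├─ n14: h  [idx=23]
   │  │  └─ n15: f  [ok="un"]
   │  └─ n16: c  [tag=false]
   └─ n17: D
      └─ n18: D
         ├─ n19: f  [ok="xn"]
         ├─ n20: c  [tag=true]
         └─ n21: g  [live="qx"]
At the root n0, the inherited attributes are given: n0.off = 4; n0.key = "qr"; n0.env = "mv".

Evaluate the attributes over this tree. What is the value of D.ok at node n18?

1. n0.off = 4  [given at root]
2. n0.key = "qr"  [given at root]
3. n0.env = "mv"  [given at root]
4. n4.ok = "vk"  [terminal]
5. n3.off = 27  [27]
6. n3.lab = -7  [len(f.ok) - 9]
7. n3.mk = -8  [len(f.ok) - 10]
8. n5.live = "my"  [terminal]
9. n6.live = false  [A₁.off == A₁.lab]
10. n7.ok = "ky"  [terminal]
11. n8.live = "nk"  [terminal]
12. n9.live = "nn"  [terminal]
13. n6.lab = 9  [len(f.ok) + 7]
14. n2.off = 4  [len(g.live) + 2]
15. n2.lab = 17  [A₁.mk + 25]
16. n2.mk = -1  [A₁.mk * -1 - 9]
17. n10.ok = 3  [A₁.mk + A₁.lab - 13]
18. n11.live = false  [C.ok > 3]
19. n12.ok = "uk"  [terminal]
20. n11.lab = -7  [-7]
21. n13.off = 20  [C.ok + B.lab + 24]
22. n13.key = "zm"  ["zm"]
23. n13.env = "qw"  ["qw"]
24. n14.idx = 23  [terminal]
25. n15.ok = "un"  [terminal]
26. n13.cnt = "qwu"  [S.env ++ "u"]
27. n16.tag = false  [terminal]
28. n10.lim = -9  [B.lab - 2]
29. n10.key = false  [C.ok > 3]
30. n10.fin = true  [B.lab > -8]
31. n17.ok = 14  [A₁.mk + 15]
32. n18.ok = -1  [D₀.ok * -2 + 27]
33. n19.ok = "xn"  [terminal]
34. n20.tag = true  [terminal]
35. n21.live = "qx"  [terminal]
36. n18.lim = false  [not c.tag]
37. n18.live = "xnqx"  [f.ok ++ g.live]
38. n17.lim = false  [D₁.lim == true]
39. n17.live = "yw"  ["yw"]
40. n1.off = 5  [A₁.off + 1]
41. n1.lab = 28  [A₁.off + 24]
42. n1.mk = -3  [A₁.off * 2 - 11]
43. n0.cnt = "mvqr"  [S.env ++ S.key]

-1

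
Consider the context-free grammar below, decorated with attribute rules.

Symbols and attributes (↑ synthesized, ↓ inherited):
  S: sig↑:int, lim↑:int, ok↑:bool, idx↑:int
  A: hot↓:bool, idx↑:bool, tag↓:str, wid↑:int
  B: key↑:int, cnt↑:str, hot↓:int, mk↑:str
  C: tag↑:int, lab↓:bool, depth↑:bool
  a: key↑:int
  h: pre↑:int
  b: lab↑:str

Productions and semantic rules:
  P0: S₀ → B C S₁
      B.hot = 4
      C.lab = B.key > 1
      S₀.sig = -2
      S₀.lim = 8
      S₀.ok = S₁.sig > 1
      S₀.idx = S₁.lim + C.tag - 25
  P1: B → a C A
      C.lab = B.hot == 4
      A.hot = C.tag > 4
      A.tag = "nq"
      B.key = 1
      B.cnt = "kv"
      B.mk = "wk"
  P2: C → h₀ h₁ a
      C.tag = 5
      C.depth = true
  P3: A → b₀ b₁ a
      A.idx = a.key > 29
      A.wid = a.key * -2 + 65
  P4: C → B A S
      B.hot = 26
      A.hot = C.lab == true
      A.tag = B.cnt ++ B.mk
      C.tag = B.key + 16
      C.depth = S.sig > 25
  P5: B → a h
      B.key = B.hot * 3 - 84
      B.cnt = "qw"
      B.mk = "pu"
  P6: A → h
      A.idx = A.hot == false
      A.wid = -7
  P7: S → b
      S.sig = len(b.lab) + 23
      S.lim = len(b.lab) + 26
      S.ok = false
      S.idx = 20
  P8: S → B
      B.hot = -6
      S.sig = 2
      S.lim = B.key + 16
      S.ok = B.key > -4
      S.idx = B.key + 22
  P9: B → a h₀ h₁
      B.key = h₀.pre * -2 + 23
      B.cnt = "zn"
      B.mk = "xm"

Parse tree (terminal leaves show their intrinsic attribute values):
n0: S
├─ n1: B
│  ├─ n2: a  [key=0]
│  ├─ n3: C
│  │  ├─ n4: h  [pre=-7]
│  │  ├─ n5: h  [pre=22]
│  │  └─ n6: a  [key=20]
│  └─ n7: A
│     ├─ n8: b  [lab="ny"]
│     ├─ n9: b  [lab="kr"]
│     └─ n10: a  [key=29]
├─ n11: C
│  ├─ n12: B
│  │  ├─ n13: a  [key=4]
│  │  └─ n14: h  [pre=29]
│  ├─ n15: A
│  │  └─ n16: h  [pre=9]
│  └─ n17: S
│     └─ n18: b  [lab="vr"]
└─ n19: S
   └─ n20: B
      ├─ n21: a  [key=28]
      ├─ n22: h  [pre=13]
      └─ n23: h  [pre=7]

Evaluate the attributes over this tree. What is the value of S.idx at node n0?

1. n1.hot = 4  [4]
2. n2.key = 0  [terminal]
3. n3.lab = true  [B.hot == 4]
4. n4.pre = -7  [terminal]
5. n5.pre = 22  [terminal]
6. n6.key = 20  [terminal]
7. n3.tag = 5  [5]
8. n3.depth = true  [true]
9. n7.hot = true  [C.tag > 4]
10. n7.tag = "nq"  ["nq"]
11. n8.lab = "ny"  [terminal]
12. n9.lab = "kr"  [terminal]
13. n10.key = 29  [terminal]
14. n7.idx = false  [a.key > 29]
15. n7.wid = 7  [a.key * -2 + 65]
16. n1.key = 1  [1]
17. n1.cnt = "kv"  ["kv"]
18. n1.mk = "wk"  ["wk"]
19. n11.lab = false  [B.key > 1]
20. n12.hot = 26  [26]
21. n13.key = 4  [terminal]
22. n14.pre = 29  [terminal]
23. n12.key = -6  [B.hot * 3 - 84]
24. n12.cnt = "qw"  ["qw"]
25. n12.mk = "pu"  ["pu"]
26. n15.hot = false  [C.lab == true]
27. n15.tag = "qwpu"  [B.cnt ++ B.mk]
28. n16.pre = 9  [terminal]
29. n15.idx = true  [A.hot == false]
30. n15.wid = -7  [-7]
31. n18.lab = "vr"  [terminal]
32. n17.sig = 25  [len(b.lab) + 23]
33. n17.lim = 28  [len(b.lab) + 26]
34. n17.ok = false  [false]
35. n17.idx = 20  [20]
36. n11.tag = 10  [B.key + 16]
37. n11.depth = false  [S.sig > 25]
38. n20.hot = -6  [-6]
39. n21.key = 28  [terminal]
40. n22.pre = 13  [terminal]
41. n23.pre = 7  [terminal]
42. n20.key = -3  [h₀.pre * -2 + 23]
43. n20.cnt = "zn"  ["zn"]
44. n20.mk = "xm"  ["xm"]
45. n19.sig = 2  [2]
46. n19.lim = 13  [B.key + 16]
47. n19.ok = true  [B.key > -4]
48. n19.idx = 19  [B.key + 22]
49. n0.sig = -2  [-2]
50. n0.lim = 8  [8]
51. n0.ok = true  [S₁.sig > 1]
52. n0.idx = -2  [S₁.lim + C.tag - 25]

-2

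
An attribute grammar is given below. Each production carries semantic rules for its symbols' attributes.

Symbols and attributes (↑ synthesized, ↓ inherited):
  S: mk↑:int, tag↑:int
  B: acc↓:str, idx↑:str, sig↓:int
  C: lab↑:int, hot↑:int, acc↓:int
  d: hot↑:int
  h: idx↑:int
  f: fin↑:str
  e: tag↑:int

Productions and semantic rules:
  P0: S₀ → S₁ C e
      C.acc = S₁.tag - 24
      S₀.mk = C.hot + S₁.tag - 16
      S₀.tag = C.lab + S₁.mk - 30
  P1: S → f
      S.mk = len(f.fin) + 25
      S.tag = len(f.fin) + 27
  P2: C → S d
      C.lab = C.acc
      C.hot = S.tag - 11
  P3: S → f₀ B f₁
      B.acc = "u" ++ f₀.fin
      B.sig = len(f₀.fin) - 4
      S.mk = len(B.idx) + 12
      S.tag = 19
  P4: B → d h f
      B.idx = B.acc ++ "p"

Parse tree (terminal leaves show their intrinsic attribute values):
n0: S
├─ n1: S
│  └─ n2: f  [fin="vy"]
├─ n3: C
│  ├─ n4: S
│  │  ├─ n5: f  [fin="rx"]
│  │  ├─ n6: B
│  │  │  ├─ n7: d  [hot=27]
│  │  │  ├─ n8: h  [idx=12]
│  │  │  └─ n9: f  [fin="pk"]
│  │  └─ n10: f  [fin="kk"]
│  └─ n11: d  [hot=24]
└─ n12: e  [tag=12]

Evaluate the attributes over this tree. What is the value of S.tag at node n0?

2

1. n2.fin = "vy"  [terminal]
2. n1.mk = 27  [len(f.fin) + 25]
3. n1.tag = 29  [len(f.fin) + 27]
4. n3.acc = 5  [S₁.tag - 24]
5. n5.fin = "rx"  [terminal]
6. n6.acc = "urx"  ["u" ++ f₀.fin]
7. n6.sig = -2  [len(f₀.fin) - 4]
8. n7.hot = 27  [terminal]
9. n8.idx = 12  [terminal]
10. n9.fin = "pk"  [terminal]
11. n6.idx = "urxp"  [B.acc ++ "p"]
12. n10.fin = "kk"  [terminal]
13. n4.mk = 16  [len(B.idx) + 12]
14. n4.tag = 19  [19]
15. n11.hot = 24  [terminal]
16. n3.lab = 5  [C.acc]
17. n3.hot = 8  [S.tag - 11]
18. n12.tag = 12  [terminal]
19. n0.mk = 21  [C.hot + S₁.tag - 16]
20. n0.tag = 2  [C.lab + S₁.mk - 30]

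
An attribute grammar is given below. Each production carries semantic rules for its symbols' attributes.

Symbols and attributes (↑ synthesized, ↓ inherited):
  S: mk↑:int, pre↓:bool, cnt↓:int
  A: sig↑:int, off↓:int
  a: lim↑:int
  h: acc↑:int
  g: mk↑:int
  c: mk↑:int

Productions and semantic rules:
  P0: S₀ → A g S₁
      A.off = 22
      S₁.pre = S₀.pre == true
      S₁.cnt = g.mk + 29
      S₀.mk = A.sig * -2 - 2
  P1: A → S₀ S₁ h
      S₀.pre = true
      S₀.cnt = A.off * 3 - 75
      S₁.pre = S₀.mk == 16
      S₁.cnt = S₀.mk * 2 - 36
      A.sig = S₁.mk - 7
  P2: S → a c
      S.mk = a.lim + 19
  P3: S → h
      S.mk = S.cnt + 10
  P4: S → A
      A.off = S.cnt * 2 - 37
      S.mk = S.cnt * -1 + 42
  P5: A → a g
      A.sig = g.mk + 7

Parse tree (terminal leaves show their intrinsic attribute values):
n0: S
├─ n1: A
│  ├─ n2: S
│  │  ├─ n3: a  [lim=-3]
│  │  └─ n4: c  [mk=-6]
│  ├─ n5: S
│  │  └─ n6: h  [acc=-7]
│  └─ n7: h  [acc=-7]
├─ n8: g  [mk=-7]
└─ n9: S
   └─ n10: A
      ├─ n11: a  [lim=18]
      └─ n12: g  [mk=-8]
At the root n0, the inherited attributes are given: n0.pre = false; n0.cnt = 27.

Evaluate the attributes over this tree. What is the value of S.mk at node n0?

1. n0.pre = false  [given at root]
2. n0.cnt = 27  [given at root]
3. n1.off = 22  [22]
4. n2.pre = true  [true]
5. n2.cnt = -9  [A.off * 3 - 75]
6. n3.lim = -3  [terminal]
7. n4.mk = -6  [terminal]
8. n2.mk = 16  [a.lim + 19]
9. n5.pre = true  [S₀.mk == 16]
10. n5.cnt = -4  [S₀.mk * 2 - 36]
11. n6.acc = -7  [terminal]
12. n5.mk = 6  [S.cnt + 10]
13. n7.acc = -7  [terminal]
14. n1.sig = -1  [S₁.mk - 7]
15. n8.mk = -7  [terminal]
16. n9.pre = false  [S₀.pre == true]
17. n9.cnt = 22  [g.mk + 29]
18. n10.off = 7  [S.cnt * 2 - 37]
19. n11.lim = 18  [terminal]
20. n12.mk = -8  [terminal]
21. n10.sig = -1  [g.mk + 7]
22. n9.mk = 20  [S.cnt * -1 + 42]
23. n0.mk = 0  [A.sig * -2 - 2]

0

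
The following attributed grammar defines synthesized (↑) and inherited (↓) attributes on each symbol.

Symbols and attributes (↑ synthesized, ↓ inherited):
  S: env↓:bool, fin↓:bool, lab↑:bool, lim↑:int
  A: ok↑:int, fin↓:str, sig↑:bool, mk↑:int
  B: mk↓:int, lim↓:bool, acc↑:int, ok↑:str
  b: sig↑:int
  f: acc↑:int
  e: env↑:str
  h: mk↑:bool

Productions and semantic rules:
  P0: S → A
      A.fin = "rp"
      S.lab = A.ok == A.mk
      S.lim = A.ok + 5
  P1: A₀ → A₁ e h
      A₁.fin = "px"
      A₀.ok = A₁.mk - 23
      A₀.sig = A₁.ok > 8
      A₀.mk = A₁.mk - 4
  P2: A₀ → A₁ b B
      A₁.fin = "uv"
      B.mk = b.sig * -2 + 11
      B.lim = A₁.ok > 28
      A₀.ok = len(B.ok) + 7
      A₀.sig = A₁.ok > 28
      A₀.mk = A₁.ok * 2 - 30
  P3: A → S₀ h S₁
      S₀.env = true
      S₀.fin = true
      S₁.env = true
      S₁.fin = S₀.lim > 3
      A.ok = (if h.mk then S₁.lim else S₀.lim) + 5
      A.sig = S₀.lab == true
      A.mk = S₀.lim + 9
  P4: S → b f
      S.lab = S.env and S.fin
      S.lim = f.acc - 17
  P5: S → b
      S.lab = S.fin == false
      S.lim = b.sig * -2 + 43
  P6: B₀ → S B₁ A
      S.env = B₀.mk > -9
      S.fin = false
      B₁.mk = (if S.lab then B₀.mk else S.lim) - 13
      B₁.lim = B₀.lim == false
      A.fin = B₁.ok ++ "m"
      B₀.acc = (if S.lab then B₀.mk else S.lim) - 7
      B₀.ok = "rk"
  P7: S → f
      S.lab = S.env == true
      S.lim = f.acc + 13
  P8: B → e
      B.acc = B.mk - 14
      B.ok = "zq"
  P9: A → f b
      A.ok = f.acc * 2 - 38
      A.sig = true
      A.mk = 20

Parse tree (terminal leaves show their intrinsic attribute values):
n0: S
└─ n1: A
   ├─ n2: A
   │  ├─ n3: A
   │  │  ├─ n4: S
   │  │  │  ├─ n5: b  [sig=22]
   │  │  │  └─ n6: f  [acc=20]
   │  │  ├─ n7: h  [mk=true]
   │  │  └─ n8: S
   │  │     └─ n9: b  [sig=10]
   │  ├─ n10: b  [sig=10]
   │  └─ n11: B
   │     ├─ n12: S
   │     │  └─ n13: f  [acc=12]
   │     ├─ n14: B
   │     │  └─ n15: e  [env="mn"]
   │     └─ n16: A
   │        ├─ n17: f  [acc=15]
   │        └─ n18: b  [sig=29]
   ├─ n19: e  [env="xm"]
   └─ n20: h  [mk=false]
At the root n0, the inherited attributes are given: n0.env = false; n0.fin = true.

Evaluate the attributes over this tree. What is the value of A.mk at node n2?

1. n0.env = false  [given at root]
2. n0.fin = true  [given at root]
3. n1.fin = "rp"  ["rp"]
4. n2.fin = "px"  ["px"]
5. n3.fin = "uv"  ["uv"]
6. n4.env = true  [true]
7. n4.fin = true  [true]
8. n5.sig = 22  [terminal]
9. n6.acc = 20  [terminal]
10. n4.lab = true  [S.env and S.fin]
11. n4.lim = 3  [f.acc - 17]
12. n7.mk = true  [terminal]
13. n8.env = true  [true]
14. n8.fin = false  [S₀.lim > 3]
15. n9.sig = 10  [terminal]
16. n8.lab = true  [S.fin == false]
17. n8.lim = 23  [b.sig * -2 + 43]
18. n3.ok = 28  [(if h.mk then S₁.lim else S₀.lim) + 5]
19. n3.sig = true  [S₀.lab == true]
20. n3.mk = 12  [S₀.lim + 9]
21. n10.sig = 10  [terminal]
22. n11.mk = -9  [b.sig * -2 + 11]
23. n11.lim = false  [A₁.ok > 28]
24. n12.env = false  [B₀.mk > -9]
25. n12.fin = false  [false]
26. n13.acc = 12  [terminal]
27. n12.lab = false  [S.env == true]
28. n12.lim = 25  [f.acc + 13]
29. n14.mk = 12  [(if S.lab then B₀.mk else S.lim) - 13]
30. n14.lim = true  [B₀.lim == false]
31. n15.env = "mn"  [terminal]
32. n14.acc = -2  [B.mk - 14]
33. n14.ok = "zq"  ["zq"]
34. n16.fin = "zqm"  [B₁.ok ++ "m"]
35. n17.acc = 15  [terminal]
36. n18.sig = 29  [terminal]
37. n16.ok = -8  [f.acc * 2 - 38]
38. n16.sig = true  [true]
39. n16.mk = 20  [20]
40. n11.acc = 18  [(if S.lab then B₀.mk else S.lim) - 7]
41. n11.ok = "rk"  ["rk"]
42. n2.ok = 9  [len(B.ok) + 7]
43. n2.sig = false  [A₁.ok > 28]
44. n2.mk = 26  [A₁.ok * 2 - 30]
45. n19.env = "xm"  [terminal]
46. n20.mk = false  [terminal]
47. n1.ok = 3  [A₁.mk - 23]
48. n1.sig = true  [A₁.ok > 8]
49. n1.mk = 22  [A₁.mk - 4]
50. n0.lab = false  [A.ok == A.mk]
51. n0.lim = 8  [A.ok + 5]

26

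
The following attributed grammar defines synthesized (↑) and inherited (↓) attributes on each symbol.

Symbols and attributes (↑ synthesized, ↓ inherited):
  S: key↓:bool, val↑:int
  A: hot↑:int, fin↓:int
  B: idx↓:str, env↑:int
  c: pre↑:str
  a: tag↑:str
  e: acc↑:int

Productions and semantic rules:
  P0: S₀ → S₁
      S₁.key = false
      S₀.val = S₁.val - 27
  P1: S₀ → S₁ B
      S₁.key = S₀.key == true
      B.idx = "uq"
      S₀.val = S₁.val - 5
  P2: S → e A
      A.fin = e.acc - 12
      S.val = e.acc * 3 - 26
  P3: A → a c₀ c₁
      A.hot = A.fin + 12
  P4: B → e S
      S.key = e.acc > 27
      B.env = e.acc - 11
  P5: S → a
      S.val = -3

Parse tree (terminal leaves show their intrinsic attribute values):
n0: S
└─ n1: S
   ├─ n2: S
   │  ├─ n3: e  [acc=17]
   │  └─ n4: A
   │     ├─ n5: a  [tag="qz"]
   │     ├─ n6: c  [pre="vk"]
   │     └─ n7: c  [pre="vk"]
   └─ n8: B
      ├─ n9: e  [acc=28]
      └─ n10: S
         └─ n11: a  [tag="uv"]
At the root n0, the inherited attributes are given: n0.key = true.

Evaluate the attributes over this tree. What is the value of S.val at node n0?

1. n0.key = true  [given at root]
2. n1.key = false  [false]
3. n2.key = false  [S₀.key == true]
4. n3.acc = 17  [terminal]
5. n4.fin = 5  [e.acc - 12]
6. n5.tag = "qz"  [terminal]
7. n6.pre = "vk"  [terminal]
8. n7.pre = "vk"  [terminal]
9. n4.hot = 17  [A.fin + 12]
10. n2.val = 25  [e.acc * 3 - 26]
11. n8.idx = "uq"  ["uq"]
12. n9.acc = 28  [terminal]
13. n10.key = true  [e.acc > 27]
14. n11.tag = "uv"  [terminal]
15. n10.val = -3  [-3]
16. n8.env = 17  [e.acc - 11]
17. n1.val = 20  [S₁.val - 5]
18. n0.val = -7  [S₁.val - 27]

-7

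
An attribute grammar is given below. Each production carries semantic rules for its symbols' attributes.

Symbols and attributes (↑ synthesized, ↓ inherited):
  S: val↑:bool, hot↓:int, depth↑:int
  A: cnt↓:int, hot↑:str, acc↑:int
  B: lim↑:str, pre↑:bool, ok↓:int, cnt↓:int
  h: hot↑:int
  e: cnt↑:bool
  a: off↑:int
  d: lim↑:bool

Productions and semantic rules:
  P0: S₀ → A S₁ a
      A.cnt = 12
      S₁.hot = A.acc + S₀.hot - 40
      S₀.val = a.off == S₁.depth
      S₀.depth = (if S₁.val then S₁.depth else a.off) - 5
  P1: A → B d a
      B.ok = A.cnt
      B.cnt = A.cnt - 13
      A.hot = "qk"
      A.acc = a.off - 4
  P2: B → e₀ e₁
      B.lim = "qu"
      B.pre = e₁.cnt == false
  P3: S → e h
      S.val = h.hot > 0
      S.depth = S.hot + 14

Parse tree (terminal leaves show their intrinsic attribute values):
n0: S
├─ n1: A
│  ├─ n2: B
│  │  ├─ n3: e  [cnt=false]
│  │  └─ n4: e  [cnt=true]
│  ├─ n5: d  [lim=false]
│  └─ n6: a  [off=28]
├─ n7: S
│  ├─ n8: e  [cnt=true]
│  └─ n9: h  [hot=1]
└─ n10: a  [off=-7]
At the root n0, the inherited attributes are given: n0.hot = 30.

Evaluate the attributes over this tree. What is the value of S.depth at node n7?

28

1. n0.hot = 30  [given at root]
2. n1.cnt = 12  [12]
3. n2.ok = 12  [A.cnt]
4. n2.cnt = -1  [A.cnt - 13]
5. n3.cnt = false  [terminal]
6. n4.cnt = true  [terminal]
7. n2.lim = "qu"  ["qu"]
8. n2.pre = false  [e₁.cnt == false]
9. n5.lim = false  [terminal]
10. n6.off = 28  [terminal]
11. n1.hot = "qk"  ["qk"]
12. n1.acc = 24  [a.off - 4]
13. n7.hot = 14  [A.acc + S₀.hot - 40]
14. n8.cnt = true  [terminal]
15. n9.hot = 1  [terminal]
16. n7.val = true  [h.hot > 0]
17. n7.depth = 28  [S.hot + 14]
18. n10.off = -7  [terminal]
19. n0.val = false  [a.off == S₁.depth]
20. n0.depth = 23  [(if S₁.val then S₁.depth else a.off) - 5]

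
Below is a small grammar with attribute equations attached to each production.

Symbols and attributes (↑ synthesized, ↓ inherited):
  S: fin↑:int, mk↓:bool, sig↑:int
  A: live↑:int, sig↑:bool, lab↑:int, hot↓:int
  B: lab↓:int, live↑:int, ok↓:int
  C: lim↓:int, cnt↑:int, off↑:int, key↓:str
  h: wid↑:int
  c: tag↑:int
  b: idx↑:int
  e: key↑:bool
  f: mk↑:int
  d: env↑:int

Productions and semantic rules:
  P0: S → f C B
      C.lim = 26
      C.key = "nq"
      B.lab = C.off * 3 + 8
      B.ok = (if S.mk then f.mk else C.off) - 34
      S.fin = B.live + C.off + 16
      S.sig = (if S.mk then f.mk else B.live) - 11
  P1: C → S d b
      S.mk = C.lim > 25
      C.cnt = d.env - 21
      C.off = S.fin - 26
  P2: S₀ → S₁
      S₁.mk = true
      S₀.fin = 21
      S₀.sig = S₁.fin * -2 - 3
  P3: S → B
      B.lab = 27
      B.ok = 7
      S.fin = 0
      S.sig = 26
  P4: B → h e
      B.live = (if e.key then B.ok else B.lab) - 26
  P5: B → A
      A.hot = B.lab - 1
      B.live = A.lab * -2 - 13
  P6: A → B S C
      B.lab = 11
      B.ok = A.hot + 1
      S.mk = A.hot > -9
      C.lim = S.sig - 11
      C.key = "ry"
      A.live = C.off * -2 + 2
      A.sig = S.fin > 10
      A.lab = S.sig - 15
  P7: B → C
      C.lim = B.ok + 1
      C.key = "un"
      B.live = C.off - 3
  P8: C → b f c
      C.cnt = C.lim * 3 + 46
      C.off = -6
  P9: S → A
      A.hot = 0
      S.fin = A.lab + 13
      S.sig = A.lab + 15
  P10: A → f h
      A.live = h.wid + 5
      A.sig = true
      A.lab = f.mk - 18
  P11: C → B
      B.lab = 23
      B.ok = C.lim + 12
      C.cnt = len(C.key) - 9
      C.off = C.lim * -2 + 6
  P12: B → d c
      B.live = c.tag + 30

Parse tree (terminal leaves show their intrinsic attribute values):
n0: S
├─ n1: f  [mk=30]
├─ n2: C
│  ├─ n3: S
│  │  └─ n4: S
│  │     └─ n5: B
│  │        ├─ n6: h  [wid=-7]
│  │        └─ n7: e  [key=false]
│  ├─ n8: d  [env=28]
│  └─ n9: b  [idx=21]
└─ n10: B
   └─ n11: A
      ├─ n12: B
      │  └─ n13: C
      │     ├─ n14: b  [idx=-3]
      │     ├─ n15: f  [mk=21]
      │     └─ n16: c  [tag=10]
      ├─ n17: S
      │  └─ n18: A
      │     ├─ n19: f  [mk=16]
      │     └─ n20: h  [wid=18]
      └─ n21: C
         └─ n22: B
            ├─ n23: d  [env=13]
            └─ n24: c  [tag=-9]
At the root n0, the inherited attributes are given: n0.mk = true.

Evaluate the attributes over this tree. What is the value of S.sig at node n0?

1. n0.mk = true  [given at root]
2. n1.mk = 30  [terminal]
3. n2.lim = 26  [26]
4. n2.key = "nq"  ["nq"]
5. n3.mk = true  [C.lim > 25]
6. n4.mk = true  [true]
7. n5.lab = 27  [27]
8. n5.ok = 7  [7]
9. n6.wid = -7  [terminal]
10. n7.key = false  [terminal]
11. n5.live = 1  [(if e.key then B.ok else B.lab) - 26]
12. n4.fin = 0  [0]
13. n4.sig = 26  [26]
14. n3.fin = 21  [21]
15. n3.sig = -3  [S₁.fin * -2 - 3]
16. n8.env = 28  [terminal]
17. n9.idx = 21  [terminal]
18. n2.cnt = 7  [d.env - 21]
19. n2.off = -5  [S.fin - 26]
20. n10.lab = -7  [C.off * 3 + 8]
21. n10.ok = -4  [(if S.mk then f.mk else C.off) - 34]
22. n11.hot = -8  [B.lab - 1]
23. n12.lab = 11  [11]
24. n12.ok = -7  [A.hot + 1]
25. n13.lim = -6  [B.ok + 1]
26. n13.key = "un"  ["un"]
27. n14.idx = -3  [terminal]
28. n15.mk = 21  [terminal]
29. n16.tag = 10  [terminal]
30. n13.cnt = 28  [C.lim * 3 + 46]
31. n13.off = -6  [-6]
32. n12.live = -9  [C.off - 3]
33. n17.mk = true  [A.hot > -9]
34. n18.hot = 0  [0]
35. n19.mk = 16  [terminal]
36. n20.wid = 18  [terminal]
37. n18.live = 23  [h.wid + 5]
38. n18.sig = true  [true]
39. n18.lab = -2  [f.mk - 18]
40. n17.fin = 11  [A.lab + 13]
41. n17.sig = 13  [A.lab + 15]
42. n21.lim = 2  [S.sig - 11]
43. n21.key = "ry"  ["ry"]
44. n22.lab = 23  [23]
45. n22.ok = 14  [C.lim + 12]
46. n23.env = 13  [terminal]
47. n24.tag = -9  [terminal]
48. n22.live = 21  [c.tag + 30]
49. n21.cnt = -7  [len(C.key) - 9]
50. n21.off = 2  [C.lim * -2 + 6]
51. n11.live = -2  [C.off * -2 + 2]
52. n11.sig = true  [S.fin > 10]
53. n11.lab = -2  [S.sig - 15]
54. n10.live = -9  [A.lab * -2 - 13]
55. n0.fin = 2  [B.live + C.off + 16]
56. n0.sig = 19  [(if S.mk then f.mk else B.live) - 11]

19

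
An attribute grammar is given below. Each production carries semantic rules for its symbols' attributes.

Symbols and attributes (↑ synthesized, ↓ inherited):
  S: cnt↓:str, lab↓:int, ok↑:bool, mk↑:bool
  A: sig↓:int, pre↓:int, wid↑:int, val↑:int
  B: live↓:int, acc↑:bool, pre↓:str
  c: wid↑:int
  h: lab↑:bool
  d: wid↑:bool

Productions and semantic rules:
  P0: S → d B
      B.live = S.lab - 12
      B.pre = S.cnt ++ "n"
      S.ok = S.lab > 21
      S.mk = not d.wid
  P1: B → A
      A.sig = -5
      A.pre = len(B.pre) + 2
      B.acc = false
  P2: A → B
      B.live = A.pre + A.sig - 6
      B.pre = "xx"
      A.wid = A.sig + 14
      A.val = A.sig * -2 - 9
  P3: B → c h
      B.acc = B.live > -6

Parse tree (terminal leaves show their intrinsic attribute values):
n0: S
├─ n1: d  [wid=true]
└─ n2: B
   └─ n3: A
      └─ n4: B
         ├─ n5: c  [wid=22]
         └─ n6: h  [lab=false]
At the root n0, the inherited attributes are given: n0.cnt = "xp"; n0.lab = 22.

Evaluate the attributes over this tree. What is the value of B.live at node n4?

-6

1. n0.cnt = "xp"  [given at root]
2. n0.lab = 22  [given at root]
3. n1.wid = true  [terminal]
4. n2.live = 10  [S.lab - 12]
5. n2.pre = "xpn"  [S.cnt ++ "n"]
6. n3.sig = -5  [-5]
7. n3.pre = 5  [len(B.pre) + 2]
8. n4.live = -6  [A.pre + A.sig - 6]
9. n4.pre = "xx"  ["xx"]
10. n5.wid = 22  [terminal]
11. n6.lab = false  [terminal]
12. n4.acc = false  [B.live > -6]
13. n3.wid = 9  [A.sig + 14]
14. n3.val = 1  [A.sig * -2 - 9]
15. n2.acc = false  [false]
16. n0.ok = true  [S.lab > 21]
17. n0.mk = false  [not d.wid]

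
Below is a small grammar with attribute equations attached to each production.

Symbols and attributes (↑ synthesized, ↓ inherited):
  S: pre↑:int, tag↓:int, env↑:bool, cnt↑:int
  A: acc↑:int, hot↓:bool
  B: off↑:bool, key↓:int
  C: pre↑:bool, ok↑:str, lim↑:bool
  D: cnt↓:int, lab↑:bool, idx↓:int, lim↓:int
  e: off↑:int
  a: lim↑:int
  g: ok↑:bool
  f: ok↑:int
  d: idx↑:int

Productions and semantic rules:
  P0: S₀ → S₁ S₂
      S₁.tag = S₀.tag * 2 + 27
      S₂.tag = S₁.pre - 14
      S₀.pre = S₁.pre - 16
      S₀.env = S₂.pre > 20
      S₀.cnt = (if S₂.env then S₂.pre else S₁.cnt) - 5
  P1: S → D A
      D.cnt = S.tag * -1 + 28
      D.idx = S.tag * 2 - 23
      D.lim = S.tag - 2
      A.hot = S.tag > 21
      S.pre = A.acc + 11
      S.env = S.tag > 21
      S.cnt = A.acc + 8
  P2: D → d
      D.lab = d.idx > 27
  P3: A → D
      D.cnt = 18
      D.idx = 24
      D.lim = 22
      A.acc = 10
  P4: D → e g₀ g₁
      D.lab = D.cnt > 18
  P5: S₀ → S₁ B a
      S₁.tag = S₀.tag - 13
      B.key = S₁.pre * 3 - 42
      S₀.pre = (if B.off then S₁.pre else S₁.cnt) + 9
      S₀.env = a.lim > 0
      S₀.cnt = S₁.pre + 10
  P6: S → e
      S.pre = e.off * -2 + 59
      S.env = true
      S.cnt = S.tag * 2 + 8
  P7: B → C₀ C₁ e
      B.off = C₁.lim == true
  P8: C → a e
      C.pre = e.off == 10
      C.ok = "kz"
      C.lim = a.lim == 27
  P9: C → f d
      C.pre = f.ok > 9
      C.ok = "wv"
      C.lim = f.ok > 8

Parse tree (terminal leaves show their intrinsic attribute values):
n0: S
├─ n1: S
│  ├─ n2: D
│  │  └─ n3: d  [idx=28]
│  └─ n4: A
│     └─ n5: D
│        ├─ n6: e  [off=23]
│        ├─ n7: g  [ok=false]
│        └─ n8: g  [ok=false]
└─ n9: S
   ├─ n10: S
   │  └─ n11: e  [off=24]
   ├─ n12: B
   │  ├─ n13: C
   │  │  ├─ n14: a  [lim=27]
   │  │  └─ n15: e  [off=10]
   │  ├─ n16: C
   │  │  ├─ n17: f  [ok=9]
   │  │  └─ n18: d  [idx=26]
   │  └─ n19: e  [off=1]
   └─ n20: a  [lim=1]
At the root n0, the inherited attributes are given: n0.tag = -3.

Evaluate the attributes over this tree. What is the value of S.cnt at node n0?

1. n0.tag = -3  [given at root]
2. n1.tag = 21  [S₀.tag * 2 + 27]
3. n2.cnt = 7  [S.tag * -1 + 28]
4. n2.idx = 19  [S.tag * 2 - 23]
5. n2.lim = 19  [S.tag - 2]
6. n3.idx = 28  [terminal]
7. n2.lab = true  [d.idx > 27]
8. n4.hot = false  [S.tag > 21]
9. n5.cnt = 18  [18]
10. n5.idx = 24  [24]
11. n5.lim = 22  [22]
12. n6.off = 23  [terminal]
13. n7.ok = false  [terminal]
14. n8.ok = false  [terminal]
15. n5.lab = false  [D.cnt > 18]
16. n4.acc = 10  [10]
17. n1.pre = 21  [A.acc + 11]
18. n1.env = false  [S.tag > 21]
19. n1.cnt = 18  [A.acc + 8]
20. n9.tag = 7  [S₁.pre - 14]
21. n10.tag = -6  [S₀.tag - 13]
22. n11.off = 24  [terminal]
23. n10.pre = 11  [e.off * -2 + 59]
24. n10.env = true  [true]
25. n10.cnt = -4  [S.tag * 2 + 8]
26. n12.key = -9  [S₁.pre * 3 - 42]
27. n14.lim = 27  [terminal]
28. n15.off = 10  [terminal]
29. n13.pre = true  [e.off == 10]
30. n13.ok = "kz"  ["kz"]
31. n13.lim = true  [a.lim == 27]
32. n17.ok = 9  [terminal]
33. n18.idx = 26  [terminal]
34. n16.pre = false  [f.ok > 9]
35. n16.ok = "wv"  ["wv"]
36. n16.lim = true  [f.ok > 8]
37. n19.off = 1  [terminal]
38. n12.off = true  [C₁.lim == true]
39. n20.lim = 1  [terminal]
40. n9.pre = 20  [(if B.off then S₁.pre else S₁.cnt) + 9]
41. n9.env = true  [a.lim > 0]
42. n9.cnt = 21  [S₁.pre + 10]
43. n0.pre = 5  [S₁.pre - 16]
44. n0.env = false  [S₂.pre > 20]
45. n0.cnt = 15  [(if S₂.env then S₂.pre else S₁.cnt) - 5]

15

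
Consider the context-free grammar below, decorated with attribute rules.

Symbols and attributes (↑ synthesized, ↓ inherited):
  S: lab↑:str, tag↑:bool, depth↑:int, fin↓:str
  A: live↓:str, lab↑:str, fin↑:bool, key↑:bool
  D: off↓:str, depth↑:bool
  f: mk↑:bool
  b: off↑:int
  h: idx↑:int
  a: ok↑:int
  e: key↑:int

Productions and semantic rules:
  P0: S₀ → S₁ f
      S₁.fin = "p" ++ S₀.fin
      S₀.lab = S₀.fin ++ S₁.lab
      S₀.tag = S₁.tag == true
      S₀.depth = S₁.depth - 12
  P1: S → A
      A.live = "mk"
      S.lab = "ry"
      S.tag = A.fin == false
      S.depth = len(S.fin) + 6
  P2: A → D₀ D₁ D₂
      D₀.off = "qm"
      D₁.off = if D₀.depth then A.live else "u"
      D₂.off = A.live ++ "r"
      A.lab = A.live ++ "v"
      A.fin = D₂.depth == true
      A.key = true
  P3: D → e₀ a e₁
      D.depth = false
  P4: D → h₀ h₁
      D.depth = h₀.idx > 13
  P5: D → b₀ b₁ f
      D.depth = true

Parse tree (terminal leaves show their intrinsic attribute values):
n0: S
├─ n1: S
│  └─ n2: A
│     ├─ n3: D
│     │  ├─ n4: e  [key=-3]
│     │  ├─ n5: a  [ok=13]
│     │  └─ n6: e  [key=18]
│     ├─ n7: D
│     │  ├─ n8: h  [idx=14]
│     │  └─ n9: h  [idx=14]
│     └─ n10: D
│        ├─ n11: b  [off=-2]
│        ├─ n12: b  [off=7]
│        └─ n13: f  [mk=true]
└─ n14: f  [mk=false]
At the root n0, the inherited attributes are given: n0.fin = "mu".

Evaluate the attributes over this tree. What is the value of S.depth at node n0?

1. n0.fin = "mu"  [given at root]
2. n1.fin = "pmu"  ["p" ++ S₀.fin]
3. n2.live = "mk"  ["mk"]
4. n3.off = "qm"  ["qm"]
5. n4.key = -3  [terminal]
6. n5.ok = 13  [terminal]
7. n6.key = 18  [terminal]
8. n3.depth = false  [false]
9. n7.off = "u"  [if D₀.depth then A.live else "u"]
10. n8.idx = 14  [terminal]
11. n9.idx = 14  [terminal]
12. n7.depth = true  [h₀.idx > 13]
13. n10.off = "mkr"  [A.live ++ "r"]
14. n11.off = -2  [terminal]
15. n12.off = 7  [terminal]
16. n13.mk = true  [terminal]
17. n10.depth = true  [true]
18. n2.lab = "mkv"  [A.live ++ "v"]
19. n2.fin = true  [D₂.depth == true]
20. n2.key = true  [true]
21. n1.lab = "ry"  ["ry"]
22. n1.tag = false  [A.fin == false]
23. n1.depth = 9  [len(S.fin) + 6]
24. n14.mk = false  [terminal]
25. n0.lab = "mury"  [S₀.fin ++ S₁.lab]
26. n0.tag = false  [S₁.tag == true]
27. n0.depth = -3  [S₁.depth - 12]

-3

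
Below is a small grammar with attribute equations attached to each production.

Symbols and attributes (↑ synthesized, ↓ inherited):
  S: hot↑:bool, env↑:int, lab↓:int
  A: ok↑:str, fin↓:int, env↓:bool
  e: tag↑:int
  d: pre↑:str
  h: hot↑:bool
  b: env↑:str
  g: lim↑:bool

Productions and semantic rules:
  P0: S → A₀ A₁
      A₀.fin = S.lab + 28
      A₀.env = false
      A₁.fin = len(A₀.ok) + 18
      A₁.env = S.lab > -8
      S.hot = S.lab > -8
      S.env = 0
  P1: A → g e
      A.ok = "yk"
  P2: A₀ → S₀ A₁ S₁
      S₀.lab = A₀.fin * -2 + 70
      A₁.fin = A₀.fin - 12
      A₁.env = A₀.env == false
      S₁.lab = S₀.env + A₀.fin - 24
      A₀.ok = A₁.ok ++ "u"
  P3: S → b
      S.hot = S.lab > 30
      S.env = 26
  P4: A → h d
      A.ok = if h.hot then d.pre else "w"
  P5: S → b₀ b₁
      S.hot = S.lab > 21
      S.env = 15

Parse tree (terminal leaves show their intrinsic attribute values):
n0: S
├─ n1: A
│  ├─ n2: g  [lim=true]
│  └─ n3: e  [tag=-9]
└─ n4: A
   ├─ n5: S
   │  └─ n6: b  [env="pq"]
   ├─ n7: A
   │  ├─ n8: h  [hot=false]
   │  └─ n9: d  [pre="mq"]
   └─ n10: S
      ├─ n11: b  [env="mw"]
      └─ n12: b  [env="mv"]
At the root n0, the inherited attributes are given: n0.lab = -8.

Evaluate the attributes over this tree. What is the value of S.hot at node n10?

1. n0.lab = -8  [given at root]
2. n1.fin = 20  [S.lab + 28]
3. n1.env = false  [false]
4. n2.lim = true  [terminal]
5. n3.tag = -9  [terminal]
6. n1.ok = "yk"  ["yk"]
7. n4.fin = 20  [len(A₀.ok) + 18]
8. n4.env = false  [S.lab > -8]
9. n5.lab = 30  [A₀.fin * -2 + 70]
10. n6.env = "pq"  [terminal]
11. n5.hot = false  [S.lab > 30]
12. n5.env = 26  [26]
13. n7.fin = 8  [A₀.fin - 12]
14. n7.env = true  [A₀.env == false]
15. n8.hot = false  [terminal]
16. n9.pre = "mq"  [terminal]
17. n7.ok = "w"  [if h.hot then d.pre else "w"]
18. n10.lab = 22  [S₀.env + A₀.fin - 24]
19. n11.env = "mw"  [terminal]
20. n12.env = "mv"  [terminal]
21. n10.hot = true  [S.lab > 21]
22. n10.env = 15  [15]
23. n4.ok = "wu"  [A₁.ok ++ "u"]
24. n0.hot = false  [S.lab > -8]
25. n0.env = 0  [0]

true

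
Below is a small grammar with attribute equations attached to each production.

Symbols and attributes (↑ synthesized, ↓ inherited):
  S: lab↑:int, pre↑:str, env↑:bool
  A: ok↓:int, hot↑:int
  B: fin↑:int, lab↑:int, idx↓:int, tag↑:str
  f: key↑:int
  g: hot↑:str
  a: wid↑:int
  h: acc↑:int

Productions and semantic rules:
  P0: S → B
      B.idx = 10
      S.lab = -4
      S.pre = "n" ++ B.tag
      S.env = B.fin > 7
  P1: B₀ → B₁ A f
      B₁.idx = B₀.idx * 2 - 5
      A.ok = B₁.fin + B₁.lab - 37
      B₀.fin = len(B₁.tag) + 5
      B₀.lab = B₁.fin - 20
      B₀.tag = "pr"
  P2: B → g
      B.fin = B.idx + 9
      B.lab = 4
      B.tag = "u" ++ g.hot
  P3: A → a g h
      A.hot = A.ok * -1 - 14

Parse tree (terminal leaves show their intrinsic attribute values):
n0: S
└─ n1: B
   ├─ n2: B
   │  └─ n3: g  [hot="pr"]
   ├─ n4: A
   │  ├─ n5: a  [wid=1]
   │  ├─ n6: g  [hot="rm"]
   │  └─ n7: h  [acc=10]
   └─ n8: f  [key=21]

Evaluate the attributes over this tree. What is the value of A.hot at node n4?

-5

1. n1.idx = 10  [10]
2. n2.idx = 15  [B₀.idx * 2 - 5]
3. n3.hot = "pr"  [terminal]
4. n2.fin = 24  [B.idx + 9]
5. n2.lab = 4  [4]
6. n2.tag = "upr"  ["u" ++ g.hot]
7. n4.ok = -9  [B₁.fin + B₁.lab - 37]
8. n5.wid = 1  [terminal]
9. n6.hot = "rm"  [terminal]
10. n7.acc = 10  [terminal]
11. n4.hot = -5  [A.ok * -1 - 14]
12. n8.key = 21  [terminal]
13. n1.fin = 8  [len(B₁.tag) + 5]
14. n1.lab = 4  [B₁.fin - 20]
15. n1.tag = "pr"  ["pr"]
16. n0.lab = -4  [-4]
17. n0.pre = "npr"  ["n" ++ B.tag]
18. n0.env = true  [B.fin > 7]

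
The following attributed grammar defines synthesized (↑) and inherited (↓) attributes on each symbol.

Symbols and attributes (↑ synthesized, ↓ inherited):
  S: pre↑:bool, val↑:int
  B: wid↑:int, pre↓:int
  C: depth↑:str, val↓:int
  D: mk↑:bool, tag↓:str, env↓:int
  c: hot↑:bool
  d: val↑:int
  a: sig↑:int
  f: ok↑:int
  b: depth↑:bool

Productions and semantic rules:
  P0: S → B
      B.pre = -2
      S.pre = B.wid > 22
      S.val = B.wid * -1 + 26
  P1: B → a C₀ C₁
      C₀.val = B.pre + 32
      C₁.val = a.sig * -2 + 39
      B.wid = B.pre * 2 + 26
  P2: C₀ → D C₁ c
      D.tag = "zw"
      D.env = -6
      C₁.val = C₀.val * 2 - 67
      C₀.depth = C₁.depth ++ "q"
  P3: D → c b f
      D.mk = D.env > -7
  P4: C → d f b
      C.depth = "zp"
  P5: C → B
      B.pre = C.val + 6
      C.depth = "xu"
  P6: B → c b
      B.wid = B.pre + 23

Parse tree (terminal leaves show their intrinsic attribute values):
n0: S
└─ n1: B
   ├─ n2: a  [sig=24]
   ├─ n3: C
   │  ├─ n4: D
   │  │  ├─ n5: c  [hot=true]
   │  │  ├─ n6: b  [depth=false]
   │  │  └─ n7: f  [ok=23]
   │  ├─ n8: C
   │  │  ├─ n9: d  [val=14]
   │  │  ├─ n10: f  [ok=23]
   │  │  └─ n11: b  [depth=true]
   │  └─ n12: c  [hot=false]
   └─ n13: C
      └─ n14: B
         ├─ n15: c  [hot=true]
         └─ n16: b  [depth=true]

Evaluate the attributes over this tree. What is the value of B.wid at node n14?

20

1. n1.pre = -2  [-2]
2. n2.sig = 24  [terminal]
3. n3.val = 30  [B.pre + 32]
4. n4.tag = "zw"  ["zw"]
5. n4.env = -6  [-6]
6. n5.hot = true  [terminal]
7. n6.depth = false  [terminal]
8. n7.ok = 23  [terminal]
9. n4.mk = true  [D.env > -7]
10. n8.val = -7  [C₀.val * 2 - 67]
11. n9.val = 14  [terminal]
12. n10.ok = 23  [terminal]
13. n11.depth = true  [terminal]
14. n8.depth = "zp"  ["zp"]
15. n12.hot = false  [terminal]
16. n3.depth = "zpq"  [C₁.depth ++ "q"]
17. n13.val = -9  [a.sig * -2 + 39]
18. n14.pre = -3  [C.val + 6]
19. n15.hot = true  [terminal]
20. n16.depth = true  [terminal]
21. n14.wid = 20  [B.pre + 23]
22. n13.depth = "xu"  ["xu"]
23. n1.wid = 22  [B.pre * 2 + 26]
24. n0.pre = false  [B.wid > 22]
25. n0.val = 4  [B.wid * -1 + 26]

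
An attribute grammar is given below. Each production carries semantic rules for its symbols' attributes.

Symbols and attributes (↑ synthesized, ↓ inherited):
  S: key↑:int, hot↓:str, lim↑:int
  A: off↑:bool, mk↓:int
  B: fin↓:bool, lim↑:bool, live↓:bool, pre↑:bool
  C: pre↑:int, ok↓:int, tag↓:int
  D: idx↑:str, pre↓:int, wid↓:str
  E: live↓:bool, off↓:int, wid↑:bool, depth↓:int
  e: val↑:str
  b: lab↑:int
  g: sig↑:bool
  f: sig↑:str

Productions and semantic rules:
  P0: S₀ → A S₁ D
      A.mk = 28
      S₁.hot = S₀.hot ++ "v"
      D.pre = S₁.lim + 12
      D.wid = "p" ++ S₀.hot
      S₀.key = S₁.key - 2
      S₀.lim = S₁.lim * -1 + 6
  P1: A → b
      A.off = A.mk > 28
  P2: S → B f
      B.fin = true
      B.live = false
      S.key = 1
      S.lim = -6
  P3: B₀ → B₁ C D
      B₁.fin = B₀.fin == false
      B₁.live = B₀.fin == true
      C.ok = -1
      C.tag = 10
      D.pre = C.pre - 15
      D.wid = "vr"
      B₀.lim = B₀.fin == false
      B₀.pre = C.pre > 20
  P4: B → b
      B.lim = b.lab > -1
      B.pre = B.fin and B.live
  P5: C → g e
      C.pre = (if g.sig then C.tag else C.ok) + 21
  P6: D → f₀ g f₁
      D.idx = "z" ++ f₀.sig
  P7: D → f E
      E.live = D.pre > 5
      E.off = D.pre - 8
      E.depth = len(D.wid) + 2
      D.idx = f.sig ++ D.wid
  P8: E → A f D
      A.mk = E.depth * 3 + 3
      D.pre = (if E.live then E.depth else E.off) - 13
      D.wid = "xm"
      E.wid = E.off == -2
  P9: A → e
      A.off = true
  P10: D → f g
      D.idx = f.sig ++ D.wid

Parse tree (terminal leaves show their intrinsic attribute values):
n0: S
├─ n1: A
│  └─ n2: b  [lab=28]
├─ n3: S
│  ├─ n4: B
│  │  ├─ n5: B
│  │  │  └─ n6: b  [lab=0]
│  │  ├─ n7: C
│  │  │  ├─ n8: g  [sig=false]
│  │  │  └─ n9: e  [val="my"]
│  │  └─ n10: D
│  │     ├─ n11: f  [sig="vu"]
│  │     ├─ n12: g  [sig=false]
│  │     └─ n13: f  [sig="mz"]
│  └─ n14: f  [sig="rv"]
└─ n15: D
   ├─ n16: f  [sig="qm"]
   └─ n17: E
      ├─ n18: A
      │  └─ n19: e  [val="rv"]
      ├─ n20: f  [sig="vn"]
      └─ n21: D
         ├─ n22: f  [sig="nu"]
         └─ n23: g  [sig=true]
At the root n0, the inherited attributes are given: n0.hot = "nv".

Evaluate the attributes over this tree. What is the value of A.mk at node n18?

1. n0.hot = "nv"  [given at root]
2. n1.mk = 28  [28]
3. n2.lab = 28  [terminal]
4. n1.off = false  [A.mk > 28]
5. n3.hot = "nvv"  [S₀.hot ++ "v"]
6. n4.fin = true  [true]
7. n4.live = false  [false]
8. n5.fin = false  [B₀.fin == false]
9. n5.live = true  [B₀.fin == true]
10. n6.lab = 0  [terminal]
11. n5.lim = true  [b.lab > -1]
12. n5.pre = false  [B.fin and B.live]
13. n7.ok = -1  [-1]
14. n7.tag = 10  [10]
15. n8.sig = false  [terminal]
16. n9.val = "my"  [terminal]
17. n7.pre = 20  [(if g.sig then C.tag else C.ok) + 21]
18. n10.pre = 5  [C.pre - 15]
19. n10.wid = "vr"  ["vr"]
20. n11.sig = "vu"  [terminal]
21. n12.sig = false  [terminal]
22. n13.sig = "mz"  [terminal]
23. n10.idx = "zvu"  ["z" ++ f₀.sig]
24. n4.lim = false  [B₀.fin == false]
25. n4.pre = false  [C.pre > 20]
26. n14.sig = "rv"  [terminal]
27. n3.key = 1  [1]
28. n3.lim = -6  [-6]
29. n15.pre = 6  [S₁.lim + 12]
30. n15.wid = "pnv"  ["p" ++ S₀.hot]
31. n16.sig = "qm"  [terminal]
32. n17.live = true  [D.pre > 5]
33. n17.off = -2  [D.pre - 8]
34. n17.depth = 5  [len(D.wid) + 2]
35. n18.mk = 18  [E.depth * 3 + 3]
36. n19.val = "rv"  [terminal]
37. n18.off = true  [true]
38. n20.sig = "vn"  [terminal]
39. n21.pre = -8  [(if E.live then E.depth else E.off) - 13]
40. n21.wid = "xm"  ["xm"]
41. n22.sig = "nu"  [terminal]
42. n23.sig = true  [terminal]
43. n21.idx = "nuxm"  [f.sig ++ D.wid]
44. n17.wid = true  [E.off == -2]
45. n15.idx = "qmpnv"  [f.sig ++ D.wid]
46. n0.key = -1  [S₁.key - 2]
47. n0.lim = 12  [S₁.lim * -1 + 6]

18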